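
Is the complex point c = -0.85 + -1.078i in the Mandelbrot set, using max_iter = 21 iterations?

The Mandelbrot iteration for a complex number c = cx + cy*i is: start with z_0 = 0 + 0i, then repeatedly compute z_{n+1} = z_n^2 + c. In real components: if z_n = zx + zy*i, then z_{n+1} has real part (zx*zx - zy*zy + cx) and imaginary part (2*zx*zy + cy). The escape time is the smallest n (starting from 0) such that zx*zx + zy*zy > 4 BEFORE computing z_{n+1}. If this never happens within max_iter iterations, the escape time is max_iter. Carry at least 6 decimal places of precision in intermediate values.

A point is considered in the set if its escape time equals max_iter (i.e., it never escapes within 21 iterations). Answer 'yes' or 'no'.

z_0 = 0 + 0i, c = -0.8500 + -1.0780i
Iter 1: z = -0.8500 + -1.0780i, |z|^2 = 1.8846
Iter 2: z = -1.2896 + 0.7546i, |z|^2 = 2.2324
Iter 3: z = 0.2436 + -3.0242i, |z|^2 = 9.2054
Escaped at iteration 3

Answer: no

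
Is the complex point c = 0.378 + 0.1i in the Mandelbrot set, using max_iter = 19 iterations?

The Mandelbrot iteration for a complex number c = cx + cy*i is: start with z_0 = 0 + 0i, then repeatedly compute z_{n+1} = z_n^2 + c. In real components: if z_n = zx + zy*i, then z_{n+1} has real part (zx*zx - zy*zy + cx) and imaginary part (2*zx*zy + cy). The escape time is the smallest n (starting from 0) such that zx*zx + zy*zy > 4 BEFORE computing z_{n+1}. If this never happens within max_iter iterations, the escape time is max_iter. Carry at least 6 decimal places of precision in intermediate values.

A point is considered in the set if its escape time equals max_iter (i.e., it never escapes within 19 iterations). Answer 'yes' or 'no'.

Answer: yes

Derivation:
z_0 = 0 + 0i, c = 0.3780 + 0.1000i
Iter 1: z = 0.3780 + 0.1000i, |z|^2 = 0.1529
Iter 2: z = 0.5109 + 0.1756i, |z|^2 = 0.2918
Iter 3: z = 0.6082 + 0.2794i, |z|^2 = 0.4479
Iter 4: z = 0.6698 + 0.4399i, |z|^2 = 0.6421
Iter 5: z = 0.6331 + 0.6892i, |z|^2 = 0.8759
Iter 6: z = 0.3038 + 0.9728i, |z|^2 = 1.0386
Iter 7: z = -0.4760 + 0.6911i, |z|^2 = 0.7041
Iter 8: z = 0.1270 + -0.5578i, |z|^2 = 0.3273
Iter 9: z = 0.0829 + -0.0417i, |z|^2 = 0.0086
Iter 10: z = 0.3831 + 0.0931i, |z|^2 = 0.1555
Iter 11: z = 0.5161 + 0.1713i, |z|^2 = 0.2957
Iter 12: z = 0.6150 + 0.2769i, |z|^2 = 0.4549
Iter 13: z = 0.6796 + 0.4406i, |z|^2 = 0.6560
Iter 14: z = 0.6458 + 0.6988i, |z|^2 = 0.9054
Iter 15: z = 0.3067 + 1.0026i, |z|^2 = 1.0993
Iter 16: z = -0.5331 + 0.7150i, |z|^2 = 0.7954
Iter 17: z = 0.1510 + -0.6624i, |z|^2 = 0.4615
Iter 18: z = -0.0379 + -0.1000i, |z|^2 = 0.0114
Did not escape in 19 iterations → in set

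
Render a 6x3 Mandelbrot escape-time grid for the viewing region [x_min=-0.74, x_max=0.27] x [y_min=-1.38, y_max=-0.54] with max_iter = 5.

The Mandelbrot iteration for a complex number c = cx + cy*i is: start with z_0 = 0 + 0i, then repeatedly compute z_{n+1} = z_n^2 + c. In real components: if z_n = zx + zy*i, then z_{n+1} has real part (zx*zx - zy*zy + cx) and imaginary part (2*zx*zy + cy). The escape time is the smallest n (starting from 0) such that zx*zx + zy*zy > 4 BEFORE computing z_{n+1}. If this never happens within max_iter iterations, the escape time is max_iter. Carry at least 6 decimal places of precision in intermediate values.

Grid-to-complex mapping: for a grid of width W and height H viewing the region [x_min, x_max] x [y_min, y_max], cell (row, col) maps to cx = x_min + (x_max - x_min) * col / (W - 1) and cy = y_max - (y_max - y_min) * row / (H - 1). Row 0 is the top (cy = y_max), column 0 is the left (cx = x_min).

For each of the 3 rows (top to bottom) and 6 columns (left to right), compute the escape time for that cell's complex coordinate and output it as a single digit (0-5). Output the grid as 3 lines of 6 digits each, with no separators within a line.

Answer: 555555
345554
222222

Derivation:
(row=0, col=0): c = -0.7400 + -0.5400i → escape time 5
(row=0, col=1): c = -0.5380 + -0.5400i → escape time 5
(row=0, col=2): c = -0.3360 + -0.5400i → escape time 5
(row=0, col=3): c = -0.1340 + -0.5400i → escape time 5
(row=0, col=4): c = 0.0680 + -0.5400i → escape time 5
(row=0, col=5): c = 0.2700 + -0.5400i → escape time 5
(row=1, col=0): c = -0.7400 + -0.9600i → escape time 3
(row=1, col=1): c = -0.5380 + -0.9600i → escape time 4
(row=1, col=2): c = -0.3360 + -0.9600i → escape time 5
(row=1, col=3): c = -0.1340 + -0.9600i → escape time 5
(row=1, col=4): c = 0.0680 + -0.9600i → escape time 5
(row=1, col=5): c = 0.2700 + -0.9600i → escape time 4
(row=2, col=0): c = -0.7400 + -1.3800i → escape time 2
(row=2, col=1): c = -0.5380 + -1.3800i → escape time 2
(row=2, col=2): c = -0.3360 + -1.3800i → escape time 2
(row=2, col=3): c = -0.1340 + -1.3800i → escape time 2
(row=2, col=4): c = 0.0680 + -1.3800i → escape time 2
(row=2, col=5): c = 0.2700 + -1.3800i → escape time 2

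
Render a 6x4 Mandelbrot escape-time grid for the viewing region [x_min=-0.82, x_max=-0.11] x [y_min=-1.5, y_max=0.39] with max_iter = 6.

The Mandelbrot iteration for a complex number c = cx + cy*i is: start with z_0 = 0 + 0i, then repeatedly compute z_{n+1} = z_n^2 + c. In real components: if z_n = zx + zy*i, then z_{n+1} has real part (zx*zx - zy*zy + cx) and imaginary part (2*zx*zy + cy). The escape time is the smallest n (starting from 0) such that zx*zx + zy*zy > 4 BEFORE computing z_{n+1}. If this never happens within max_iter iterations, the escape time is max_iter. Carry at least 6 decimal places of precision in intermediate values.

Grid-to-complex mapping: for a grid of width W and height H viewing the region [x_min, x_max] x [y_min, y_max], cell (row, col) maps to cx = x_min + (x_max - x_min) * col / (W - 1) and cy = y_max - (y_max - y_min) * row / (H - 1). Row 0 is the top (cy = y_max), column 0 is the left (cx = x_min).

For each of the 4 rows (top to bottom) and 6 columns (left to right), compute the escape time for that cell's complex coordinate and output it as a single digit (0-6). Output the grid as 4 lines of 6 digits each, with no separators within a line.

Answer: 666666
666666
444566
222222

Derivation:
(row=0, col=0): c = -0.8200 + 0.3900i → escape time 6
(row=0, col=1): c = -0.6780 + 0.3900i → escape time 6
(row=0, col=2): c = -0.5360 + 0.3900i → escape time 6
(row=0, col=3): c = -0.3940 + 0.3900i → escape time 6
(row=0, col=4): c = -0.2520 + 0.3900i → escape time 6
(row=0, col=5): c = -0.1100 + 0.3900i → escape time 6
(row=1, col=0): c = -0.8200 + -0.2400i → escape time 6
(row=1, col=1): c = -0.6780 + -0.2400i → escape time 6
(row=1, col=2): c = -0.5360 + -0.2400i → escape time 6
(row=1, col=3): c = -0.3940 + -0.2400i → escape time 6
(row=1, col=4): c = -0.2520 + -0.2400i → escape time 6
(row=1, col=5): c = -0.1100 + -0.2400i → escape time 6
(row=2, col=0): c = -0.8200 + -0.8700i → escape time 4
(row=2, col=1): c = -0.6780 + -0.8700i → escape time 4
(row=2, col=2): c = -0.5360 + -0.8700i → escape time 4
(row=2, col=3): c = -0.3940 + -0.8700i → escape time 5
(row=2, col=4): c = -0.2520 + -0.8700i → escape time 6
(row=2, col=5): c = -0.1100 + -0.8700i → escape time 6
(row=3, col=0): c = -0.8200 + -1.5000i → escape time 2
(row=3, col=1): c = -0.6780 + -1.5000i → escape time 2
(row=3, col=2): c = -0.5360 + -1.5000i → escape time 2
(row=3, col=3): c = -0.3940 + -1.5000i → escape time 2
(row=3, col=4): c = -0.2520 + -1.5000i → escape time 2
(row=3, col=5): c = -0.1100 + -1.5000i → escape time 2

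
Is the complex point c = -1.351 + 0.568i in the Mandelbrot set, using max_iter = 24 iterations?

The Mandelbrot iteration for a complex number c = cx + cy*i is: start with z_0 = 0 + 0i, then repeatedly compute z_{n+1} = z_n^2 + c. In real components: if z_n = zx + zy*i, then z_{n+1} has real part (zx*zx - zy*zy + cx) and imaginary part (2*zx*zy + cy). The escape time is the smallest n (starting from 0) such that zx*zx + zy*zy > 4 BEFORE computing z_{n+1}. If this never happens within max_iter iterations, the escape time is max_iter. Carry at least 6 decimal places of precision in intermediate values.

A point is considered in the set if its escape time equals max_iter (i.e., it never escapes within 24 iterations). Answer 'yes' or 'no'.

z_0 = 0 + 0i, c = -1.3510 + 0.5680i
Iter 1: z = -1.3510 + 0.5680i, |z|^2 = 2.1478
Iter 2: z = 0.1516 + -0.9667i, |z|^2 = 0.9576
Iter 3: z = -2.2626 + 0.2749i, |z|^2 = 5.1950
Escaped at iteration 3

Answer: no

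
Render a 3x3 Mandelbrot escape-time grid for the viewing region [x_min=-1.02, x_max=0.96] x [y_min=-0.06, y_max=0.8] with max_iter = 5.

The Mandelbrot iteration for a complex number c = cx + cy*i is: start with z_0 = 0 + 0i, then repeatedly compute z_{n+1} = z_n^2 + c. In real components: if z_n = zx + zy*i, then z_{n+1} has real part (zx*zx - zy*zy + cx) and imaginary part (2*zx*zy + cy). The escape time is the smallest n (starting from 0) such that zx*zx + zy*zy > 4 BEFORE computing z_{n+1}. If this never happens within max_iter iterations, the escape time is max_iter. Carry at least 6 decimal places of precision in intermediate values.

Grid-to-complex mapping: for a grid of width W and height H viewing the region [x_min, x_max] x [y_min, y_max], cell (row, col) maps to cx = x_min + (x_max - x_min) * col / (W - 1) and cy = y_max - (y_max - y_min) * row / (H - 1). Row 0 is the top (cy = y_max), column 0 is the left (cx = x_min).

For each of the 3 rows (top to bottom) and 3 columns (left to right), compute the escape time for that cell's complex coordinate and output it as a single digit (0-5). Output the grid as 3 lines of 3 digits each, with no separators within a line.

Answer: 352
552
553

Derivation:
(row=0, col=0): c = -1.0200 + 0.8000i → escape time 3
(row=0, col=1): c = -0.0300 + 0.8000i → escape time 5
(row=0, col=2): c = 0.9600 + 0.8000i → escape time 2
(row=1, col=0): c = -1.0200 + 0.3700i → escape time 5
(row=1, col=1): c = -0.0300 + 0.3700i → escape time 5
(row=1, col=2): c = 0.9600 + 0.3700i → escape time 2
(row=2, col=0): c = -1.0200 + -0.0600i → escape time 5
(row=2, col=1): c = -0.0300 + -0.0600i → escape time 5
(row=2, col=2): c = 0.9600 + -0.0600i → escape time 3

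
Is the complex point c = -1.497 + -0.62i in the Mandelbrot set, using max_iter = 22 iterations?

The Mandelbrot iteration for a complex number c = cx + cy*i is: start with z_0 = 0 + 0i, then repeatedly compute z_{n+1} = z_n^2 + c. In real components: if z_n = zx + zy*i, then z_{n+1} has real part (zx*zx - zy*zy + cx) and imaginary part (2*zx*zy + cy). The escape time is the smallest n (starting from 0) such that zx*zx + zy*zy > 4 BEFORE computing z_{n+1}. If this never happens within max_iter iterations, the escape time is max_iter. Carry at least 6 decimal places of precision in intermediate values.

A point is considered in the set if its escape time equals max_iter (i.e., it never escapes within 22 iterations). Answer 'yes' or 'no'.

z_0 = 0 + 0i, c = -1.4970 + -0.6200i
Iter 1: z = -1.4970 + -0.6200i, |z|^2 = 2.6254
Iter 2: z = 0.3596 + 1.2363i, |z|^2 = 1.6577
Iter 3: z = -2.8961 + 0.2692i, |z|^2 = 8.4597
Escaped at iteration 3

Answer: no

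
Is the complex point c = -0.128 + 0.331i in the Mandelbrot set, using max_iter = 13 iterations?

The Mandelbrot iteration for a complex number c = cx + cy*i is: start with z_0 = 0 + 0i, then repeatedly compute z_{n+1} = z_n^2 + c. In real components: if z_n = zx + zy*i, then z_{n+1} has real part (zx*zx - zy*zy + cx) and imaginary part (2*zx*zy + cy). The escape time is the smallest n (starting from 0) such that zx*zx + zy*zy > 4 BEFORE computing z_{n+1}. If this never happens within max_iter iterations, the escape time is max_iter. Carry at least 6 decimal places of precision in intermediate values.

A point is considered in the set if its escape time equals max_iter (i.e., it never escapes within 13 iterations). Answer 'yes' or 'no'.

z_0 = 0 + 0i, c = -0.1280 + 0.3310i
Iter 1: z = -0.1280 + 0.3310i, |z|^2 = 0.1259
Iter 2: z = -0.2212 + 0.2463i, |z|^2 = 0.1096
Iter 3: z = -0.1397 + 0.2221i, |z|^2 = 0.0688
Iter 4: z = -0.1578 + 0.2689i, |z|^2 = 0.0972
Iter 5: z = -0.1754 + 0.2461i, |z|^2 = 0.0914
Iter 6: z = -0.1578 + 0.2446i, |z|^2 = 0.0848
Iter 7: z = -0.1629 + 0.2538i, |z|^2 = 0.0910
Iter 8: z = -0.1659 + 0.2483i, |z|^2 = 0.0892
Iter 9: z = -0.1621 + 0.2486i, |z|^2 = 0.0881
Iter 10: z = -0.1635 + 0.2504i, |z|^2 = 0.0894
Iter 11: z = -0.1639 + 0.2491i, |z|^2 = 0.0889
Iter 12: z = -0.1632 + 0.2493i, |z|^2 = 0.0888
Did not escape in 13 iterations → in set

Answer: yes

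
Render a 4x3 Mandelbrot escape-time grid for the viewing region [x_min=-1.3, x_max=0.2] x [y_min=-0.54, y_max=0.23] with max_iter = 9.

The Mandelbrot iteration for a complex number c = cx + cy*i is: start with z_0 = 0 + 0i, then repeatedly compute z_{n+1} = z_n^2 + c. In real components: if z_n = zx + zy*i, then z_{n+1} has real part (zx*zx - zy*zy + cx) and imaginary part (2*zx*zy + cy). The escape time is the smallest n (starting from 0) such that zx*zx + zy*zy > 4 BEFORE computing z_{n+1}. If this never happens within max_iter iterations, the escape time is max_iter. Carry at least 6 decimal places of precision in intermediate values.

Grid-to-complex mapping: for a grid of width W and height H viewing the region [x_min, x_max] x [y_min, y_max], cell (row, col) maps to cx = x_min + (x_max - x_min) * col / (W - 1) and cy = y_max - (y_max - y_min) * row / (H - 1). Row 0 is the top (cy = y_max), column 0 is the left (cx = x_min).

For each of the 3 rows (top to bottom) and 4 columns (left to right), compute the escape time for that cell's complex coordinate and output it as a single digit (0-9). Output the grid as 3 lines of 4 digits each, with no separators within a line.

(row=0, col=0): c = -1.3000 + 0.2300i → escape time 7
(row=0, col=1): c = -0.8000 + 0.2300i → escape time 9
(row=0, col=2): c = -0.3000 + 0.2300i → escape time 9
(row=0, col=3): c = 0.2000 + 0.2300i → escape time 9
(row=1, col=0): c = -1.3000 + -0.1550i → escape time 9
(row=1, col=1): c = -0.8000 + -0.1550i → escape time 9
(row=1, col=2): c = -0.3000 + -0.1550i → escape time 9
(row=1, col=3): c = 0.2000 + -0.1550i → escape time 9
(row=2, col=0): c = -1.3000 + -0.5400i → escape time 3
(row=2, col=1): c = -0.8000 + -0.5400i → escape time 6
(row=2, col=2): c = -0.3000 + -0.5400i → escape time 9
(row=2, col=3): c = 0.2000 + -0.5400i → escape time 9

Answer: 7999
9999
3699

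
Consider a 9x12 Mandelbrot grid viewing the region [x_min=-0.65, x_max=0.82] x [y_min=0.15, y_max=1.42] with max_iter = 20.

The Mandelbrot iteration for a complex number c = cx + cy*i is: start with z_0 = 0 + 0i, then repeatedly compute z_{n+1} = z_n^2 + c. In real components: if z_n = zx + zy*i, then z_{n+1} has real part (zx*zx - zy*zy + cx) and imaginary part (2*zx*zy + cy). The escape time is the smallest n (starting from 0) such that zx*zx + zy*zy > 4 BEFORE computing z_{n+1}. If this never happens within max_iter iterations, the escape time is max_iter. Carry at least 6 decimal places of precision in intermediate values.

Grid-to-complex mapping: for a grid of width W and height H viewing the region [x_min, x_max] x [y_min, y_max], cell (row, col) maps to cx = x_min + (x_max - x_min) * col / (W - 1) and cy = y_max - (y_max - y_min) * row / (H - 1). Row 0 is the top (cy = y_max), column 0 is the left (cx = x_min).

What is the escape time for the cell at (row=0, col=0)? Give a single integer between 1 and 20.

Answer: 2

Derivation:
z_0 = 0 + 0i, c = -0.6500 + 1.4200i
Iter 1: z = -0.6500 + 1.4200i, |z|^2 = 2.4389
Iter 2: z = -2.2439 + -0.4260i, |z|^2 = 5.2166
Escaped at iteration 2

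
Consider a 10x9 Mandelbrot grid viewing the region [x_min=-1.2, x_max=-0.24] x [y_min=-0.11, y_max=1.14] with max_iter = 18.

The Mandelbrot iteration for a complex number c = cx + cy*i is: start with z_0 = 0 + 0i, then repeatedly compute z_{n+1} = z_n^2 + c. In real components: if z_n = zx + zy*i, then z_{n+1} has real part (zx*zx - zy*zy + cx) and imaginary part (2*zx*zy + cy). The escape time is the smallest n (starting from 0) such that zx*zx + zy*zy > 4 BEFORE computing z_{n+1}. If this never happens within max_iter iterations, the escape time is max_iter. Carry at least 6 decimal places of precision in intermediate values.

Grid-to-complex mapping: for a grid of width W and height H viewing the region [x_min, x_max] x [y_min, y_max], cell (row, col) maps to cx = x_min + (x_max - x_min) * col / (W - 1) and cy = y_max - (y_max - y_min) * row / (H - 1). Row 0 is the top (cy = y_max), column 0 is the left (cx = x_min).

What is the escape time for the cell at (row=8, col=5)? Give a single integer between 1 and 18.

z_0 = 0 + 0i, c = -0.6667 + -0.1100i
Iter 1: z = -0.6667 + -0.1100i, |z|^2 = 0.4565
Iter 2: z = -0.2343 + 0.0367i, |z|^2 = 0.0563
Iter 3: z = -0.6131 + -0.1272i, |z|^2 = 0.3921
Iter 4: z = -0.3069 + 0.0460i, |z|^2 = 0.0963
Iter 5: z = -0.5746 + -0.1382i, |z|^2 = 0.3492
Iter 6: z = -0.3556 + 0.0488i, |z|^2 = 0.1289
Iter 7: z = -0.5426 + -0.1447i, |z|^2 = 0.3153
Iter 8: z = -0.3932 + 0.0470i, |z|^2 = 0.1568
Iter 9: z = -0.5142 + -0.1470i, |z|^2 = 0.2861
Iter 10: z = -0.4238 + 0.0412i, |z|^2 = 0.1813
Iter 11: z = -0.4887 + -0.1449i, |z|^2 = 0.2599
Iter 12: z = -0.4488 + 0.0316i, |z|^2 = 0.2024
Iter 13: z = -0.4662 + -0.1384i, |z|^2 = 0.2365
Iter 14: z = -0.4684 + 0.0191i, |z|^2 = 0.2198
Iter 15: z = -0.4476 + -0.1279i, |z|^2 = 0.2167
Iter 16: z = -0.4827 + 0.0045i, |z|^2 = 0.2330
Iter 17: z = -0.4337 + -0.1143i, |z|^2 = 0.2012

Answer: 18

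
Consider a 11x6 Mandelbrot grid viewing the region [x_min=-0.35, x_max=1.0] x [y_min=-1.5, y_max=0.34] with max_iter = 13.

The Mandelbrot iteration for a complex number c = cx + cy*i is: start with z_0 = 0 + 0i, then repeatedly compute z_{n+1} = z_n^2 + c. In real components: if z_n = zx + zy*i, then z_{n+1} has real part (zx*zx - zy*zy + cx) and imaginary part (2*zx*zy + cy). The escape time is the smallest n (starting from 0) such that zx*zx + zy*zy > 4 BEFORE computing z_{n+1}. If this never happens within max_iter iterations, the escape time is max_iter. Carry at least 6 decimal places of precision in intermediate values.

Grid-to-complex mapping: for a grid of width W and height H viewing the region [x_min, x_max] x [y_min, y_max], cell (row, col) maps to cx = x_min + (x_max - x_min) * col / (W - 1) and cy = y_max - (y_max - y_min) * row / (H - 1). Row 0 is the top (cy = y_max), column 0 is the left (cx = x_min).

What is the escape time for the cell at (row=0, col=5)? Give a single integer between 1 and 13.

Answer: 13

Derivation:
z_0 = 0 + 0i, c = 0.3250 + 0.3400i
Iter 1: z = 0.3250 + 0.3400i, |z|^2 = 0.2212
Iter 2: z = 0.3150 + 0.5610i, |z|^2 = 0.4140
Iter 3: z = 0.1095 + 0.6935i, |z|^2 = 0.4929
Iter 4: z = -0.1439 + 0.4919i, |z|^2 = 0.2627
Iter 5: z = 0.1037 + 0.1984i, |z|^2 = 0.0501
Iter 6: z = 0.2964 + 0.3812i, |z|^2 = 0.2331
Iter 7: z = 0.2675 + 0.5659i, |z|^2 = 0.3919
Iter 8: z = 0.0763 + 0.6428i, |z|^2 = 0.4191
Iter 9: z = -0.0824 + 0.4381i, |z|^2 = 0.1987
Iter 10: z = 0.1399 + 0.2678i, |z|^2 = 0.0913
Iter 11: z = 0.2729 + 0.4149i, |z|^2 = 0.2466
Iter 12: z = 0.2273 + 0.5664i, |z|^2 = 0.3725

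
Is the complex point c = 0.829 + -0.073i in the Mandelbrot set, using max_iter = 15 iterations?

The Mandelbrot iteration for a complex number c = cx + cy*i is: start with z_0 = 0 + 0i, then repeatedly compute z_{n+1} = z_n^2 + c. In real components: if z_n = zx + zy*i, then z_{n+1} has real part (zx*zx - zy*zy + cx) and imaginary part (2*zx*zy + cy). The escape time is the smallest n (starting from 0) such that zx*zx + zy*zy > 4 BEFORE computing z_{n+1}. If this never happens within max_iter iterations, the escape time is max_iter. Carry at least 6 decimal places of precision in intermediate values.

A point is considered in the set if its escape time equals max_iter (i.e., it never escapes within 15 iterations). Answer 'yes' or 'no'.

z_0 = 0 + 0i, c = 0.8290 + -0.0730i
Iter 1: z = 0.8290 + -0.0730i, |z|^2 = 0.6926
Iter 2: z = 1.5109 + -0.1940i, |z|^2 = 2.3205
Iter 3: z = 3.0742 + -0.6593i, |z|^2 = 9.8855
Escaped at iteration 3

Answer: no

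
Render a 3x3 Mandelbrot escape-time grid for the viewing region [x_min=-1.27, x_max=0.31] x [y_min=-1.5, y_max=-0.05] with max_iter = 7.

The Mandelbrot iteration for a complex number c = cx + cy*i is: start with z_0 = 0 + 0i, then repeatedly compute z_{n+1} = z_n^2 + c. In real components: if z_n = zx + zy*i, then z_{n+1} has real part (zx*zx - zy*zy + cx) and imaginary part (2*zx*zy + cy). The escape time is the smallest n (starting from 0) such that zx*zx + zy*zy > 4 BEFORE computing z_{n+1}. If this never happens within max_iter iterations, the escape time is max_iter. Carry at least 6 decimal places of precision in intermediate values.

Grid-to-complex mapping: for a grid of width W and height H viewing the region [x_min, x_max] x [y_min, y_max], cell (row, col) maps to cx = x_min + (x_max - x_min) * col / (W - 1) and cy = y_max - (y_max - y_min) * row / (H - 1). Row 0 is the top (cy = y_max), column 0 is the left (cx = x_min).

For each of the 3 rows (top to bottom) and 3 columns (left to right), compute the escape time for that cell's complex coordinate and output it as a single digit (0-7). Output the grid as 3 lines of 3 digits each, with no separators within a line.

Answer: 777
365
222

Derivation:
(row=0, col=0): c = -1.2700 + -0.0500i → escape time 7
(row=0, col=1): c = -0.4800 + -0.0500i → escape time 7
(row=0, col=2): c = 0.3100 + -0.0500i → escape time 7
(row=1, col=0): c = -1.2700 + -0.7750i → escape time 3
(row=1, col=1): c = -0.4800 + -0.7750i → escape time 6
(row=1, col=2): c = 0.3100 + -0.7750i → escape time 5
(row=2, col=0): c = -1.2700 + -1.5000i → escape time 2
(row=2, col=1): c = -0.4800 + -1.5000i → escape time 2
(row=2, col=2): c = 0.3100 + -1.5000i → escape time 2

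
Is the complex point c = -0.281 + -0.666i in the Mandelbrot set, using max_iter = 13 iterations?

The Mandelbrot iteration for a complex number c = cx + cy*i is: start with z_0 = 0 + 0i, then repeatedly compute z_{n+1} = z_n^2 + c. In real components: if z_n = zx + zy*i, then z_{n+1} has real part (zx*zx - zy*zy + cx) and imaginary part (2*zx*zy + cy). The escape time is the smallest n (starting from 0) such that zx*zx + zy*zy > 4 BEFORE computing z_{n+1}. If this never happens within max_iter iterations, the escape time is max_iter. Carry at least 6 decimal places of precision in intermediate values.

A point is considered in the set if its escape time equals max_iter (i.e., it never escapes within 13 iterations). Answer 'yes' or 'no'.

z_0 = 0 + 0i, c = -0.2810 + -0.6660i
Iter 1: z = -0.2810 + -0.6660i, |z|^2 = 0.5225
Iter 2: z = -0.6456 + -0.2917i, |z|^2 = 0.5019
Iter 3: z = 0.0507 + -0.2893i, |z|^2 = 0.0863
Iter 4: z = -0.3622 + -0.6953i, |z|^2 = 0.6147
Iter 5: z = -0.6333 + -0.1624i, |z|^2 = 0.4275
Iter 6: z = 0.0938 + -0.4603i, |z|^2 = 0.2207
Iter 7: z = -0.4841 + -0.7523i, |z|^2 = 0.8004
Iter 8: z = -0.6126 + 0.0624i, |z|^2 = 0.3792
Iter 9: z = 0.0904 + -0.7425i, |z|^2 = 0.5595
Iter 10: z = -0.8241 + -0.8002i, |z|^2 = 1.3196
Iter 11: z = -0.2422 + 0.6530i, |z|^2 = 0.4851
Iter 12: z = -0.6487 + -0.9823i, |z|^2 = 1.3859
Did not escape in 13 iterations → in set

Answer: yes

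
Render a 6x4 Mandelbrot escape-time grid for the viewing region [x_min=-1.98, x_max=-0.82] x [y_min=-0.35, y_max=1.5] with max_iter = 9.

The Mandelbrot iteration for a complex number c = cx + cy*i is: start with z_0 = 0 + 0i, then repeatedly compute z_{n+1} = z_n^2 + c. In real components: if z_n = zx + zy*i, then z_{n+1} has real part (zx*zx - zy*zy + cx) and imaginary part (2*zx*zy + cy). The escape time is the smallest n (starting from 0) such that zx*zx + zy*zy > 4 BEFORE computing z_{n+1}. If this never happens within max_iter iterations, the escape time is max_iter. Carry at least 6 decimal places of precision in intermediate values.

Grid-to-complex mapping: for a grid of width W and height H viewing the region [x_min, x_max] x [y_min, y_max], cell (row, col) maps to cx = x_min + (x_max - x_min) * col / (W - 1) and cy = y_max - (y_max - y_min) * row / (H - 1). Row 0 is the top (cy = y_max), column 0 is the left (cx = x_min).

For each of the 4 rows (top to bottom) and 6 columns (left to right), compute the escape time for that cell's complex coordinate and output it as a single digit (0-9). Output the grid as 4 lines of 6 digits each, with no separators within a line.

Answer: 111222
123334
245899
134998

Derivation:
(row=0, col=0): c = -1.9800 + 1.5000i → escape time 1
(row=0, col=1): c = -1.7480 + 1.5000i → escape time 1
(row=0, col=2): c = -1.5160 + 1.5000i → escape time 1
(row=0, col=3): c = -1.2840 + 1.5000i → escape time 2
(row=0, col=4): c = -1.0520 + 1.5000i → escape time 2
(row=0, col=5): c = -0.8200 + 1.5000i → escape time 2
(row=1, col=0): c = -1.9800 + 0.8833i → escape time 1
(row=1, col=1): c = -1.7480 + 0.8833i → escape time 2
(row=1, col=2): c = -1.5160 + 0.8833i → escape time 3
(row=1, col=3): c = -1.2840 + 0.8833i → escape time 3
(row=1, col=4): c = -1.0520 + 0.8833i → escape time 3
(row=1, col=5): c = -0.8200 + 0.8833i → escape time 4
(row=2, col=0): c = -1.9800 + 0.2667i → escape time 2
(row=2, col=1): c = -1.7480 + 0.2667i → escape time 4
(row=2, col=2): c = -1.5160 + 0.2667i → escape time 5
(row=2, col=3): c = -1.2840 + 0.2667i → escape time 8
(row=2, col=4): c = -1.0520 + 0.2667i → escape time 9
(row=2, col=5): c = -0.8200 + 0.2667i → escape time 9
(row=3, col=0): c = -1.9800 + -0.3500i → escape time 1
(row=3, col=1): c = -1.7480 + -0.3500i → escape time 3
(row=3, col=2): c = -1.5160 + -0.3500i → escape time 4
(row=3, col=3): c = -1.2840 + -0.3500i → escape time 9
(row=3, col=4): c = -1.0520 + -0.3500i → escape time 9
(row=3, col=5): c = -0.8200 + -0.3500i → escape time 8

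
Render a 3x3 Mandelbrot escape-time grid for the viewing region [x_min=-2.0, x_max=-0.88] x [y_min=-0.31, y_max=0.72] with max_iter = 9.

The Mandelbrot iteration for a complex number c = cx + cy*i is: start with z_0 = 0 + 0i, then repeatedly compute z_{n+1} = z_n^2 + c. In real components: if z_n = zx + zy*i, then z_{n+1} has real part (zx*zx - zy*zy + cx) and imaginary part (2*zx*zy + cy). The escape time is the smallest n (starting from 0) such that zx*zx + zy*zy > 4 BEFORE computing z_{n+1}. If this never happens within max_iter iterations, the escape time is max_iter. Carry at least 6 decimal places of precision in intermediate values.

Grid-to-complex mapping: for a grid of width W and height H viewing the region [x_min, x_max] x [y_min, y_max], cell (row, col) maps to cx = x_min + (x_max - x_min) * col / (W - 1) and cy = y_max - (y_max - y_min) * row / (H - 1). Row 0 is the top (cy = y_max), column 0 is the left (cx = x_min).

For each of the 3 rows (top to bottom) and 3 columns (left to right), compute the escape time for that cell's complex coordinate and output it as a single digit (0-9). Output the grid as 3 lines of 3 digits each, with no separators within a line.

Answer: 134
159
159

Derivation:
(row=0, col=0): c = -2.0000 + 0.7200i → escape time 1
(row=0, col=1): c = -1.4400 + 0.7200i → escape time 3
(row=0, col=2): c = -0.8800 + 0.7200i → escape time 4
(row=1, col=0): c = -2.0000 + 0.2050i → escape time 1
(row=1, col=1): c = -1.4400 + 0.2050i → escape time 5
(row=1, col=2): c = -0.8800 + 0.2050i → escape time 9
(row=2, col=0): c = -2.0000 + -0.3100i → escape time 1
(row=2, col=1): c = -1.4400 + -0.3100i → escape time 5
(row=2, col=2): c = -0.8800 + -0.3100i → escape time 9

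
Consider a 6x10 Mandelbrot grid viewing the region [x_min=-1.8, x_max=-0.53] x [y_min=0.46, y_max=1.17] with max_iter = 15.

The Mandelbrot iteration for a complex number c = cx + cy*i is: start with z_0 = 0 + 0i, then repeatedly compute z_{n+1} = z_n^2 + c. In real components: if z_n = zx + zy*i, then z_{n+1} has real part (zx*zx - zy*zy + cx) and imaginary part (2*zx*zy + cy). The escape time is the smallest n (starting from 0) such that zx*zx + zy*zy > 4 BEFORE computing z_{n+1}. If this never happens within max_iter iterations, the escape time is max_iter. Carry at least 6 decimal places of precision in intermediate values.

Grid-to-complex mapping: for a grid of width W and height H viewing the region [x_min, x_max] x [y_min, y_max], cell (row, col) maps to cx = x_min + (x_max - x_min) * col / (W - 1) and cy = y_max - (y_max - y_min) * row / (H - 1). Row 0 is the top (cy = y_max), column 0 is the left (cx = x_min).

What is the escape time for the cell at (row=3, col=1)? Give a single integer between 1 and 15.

z_0 = 0 + 0i, c = -1.5460 + 0.9333i
Iter 1: z = -1.5460 + 0.9333i, |z|^2 = 3.2612
Iter 2: z = -0.0270 + -1.9525i, |z|^2 = 3.8131
Iter 3: z = -5.3577 + 1.0388i, |z|^2 = 29.7835
Escaped at iteration 3

Answer: 3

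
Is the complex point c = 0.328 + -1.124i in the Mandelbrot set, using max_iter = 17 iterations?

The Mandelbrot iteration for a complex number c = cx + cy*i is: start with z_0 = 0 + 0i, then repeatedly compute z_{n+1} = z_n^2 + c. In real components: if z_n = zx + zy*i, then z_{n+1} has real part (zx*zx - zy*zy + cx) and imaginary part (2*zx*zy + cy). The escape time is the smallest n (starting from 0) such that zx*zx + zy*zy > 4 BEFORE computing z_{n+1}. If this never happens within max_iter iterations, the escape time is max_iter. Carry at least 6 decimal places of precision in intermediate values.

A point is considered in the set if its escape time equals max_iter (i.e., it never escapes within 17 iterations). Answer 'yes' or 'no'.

z_0 = 0 + 0i, c = 0.3280 + -1.1240i
Iter 1: z = 0.3280 + -1.1240i, |z|^2 = 1.3710
Iter 2: z = -0.8278 + -1.8613i, |z|^2 = 4.1498
Escaped at iteration 2

Answer: no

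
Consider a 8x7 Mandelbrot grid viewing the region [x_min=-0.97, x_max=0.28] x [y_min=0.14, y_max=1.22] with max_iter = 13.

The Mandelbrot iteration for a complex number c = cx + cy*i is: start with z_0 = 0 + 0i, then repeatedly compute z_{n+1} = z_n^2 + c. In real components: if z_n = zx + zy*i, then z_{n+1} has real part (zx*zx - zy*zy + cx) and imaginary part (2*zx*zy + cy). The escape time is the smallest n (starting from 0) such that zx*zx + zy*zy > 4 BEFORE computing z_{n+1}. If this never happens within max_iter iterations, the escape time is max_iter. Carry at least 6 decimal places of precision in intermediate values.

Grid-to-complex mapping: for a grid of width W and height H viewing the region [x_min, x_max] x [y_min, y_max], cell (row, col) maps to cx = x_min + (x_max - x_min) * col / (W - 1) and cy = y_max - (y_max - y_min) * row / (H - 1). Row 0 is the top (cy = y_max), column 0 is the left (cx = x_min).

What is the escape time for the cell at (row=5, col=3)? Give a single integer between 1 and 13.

Answer: 13

Derivation:
z_0 = 0 + 0i, c = -0.4343 + 0.3200i
Iter 1: z = -0.4343 + 0.3200i, |z|^2 = 0.2910
Iter 2: z = -0.3481 + 0.0421i, |z|^2 = 0.1229
Iter 3: z = -0.3149 + 0.2907i, |z|^2 = 0.1837
Iter 4: z = -0.4196 + 0.1369i, |z|^2 = 0.1948
Iter 5: z = -0.2769 + 0.2051i, |z|^2 = 0.1188
Iter 6: z = -0.3997 + 0.2064i, |z|^2 = 0.2023
Iter 7: z = -0.3172 + 0.1550i, |z|^2 = 0.1246
Iter 8: z = -0.3577 + 0.2217i, |z|^2 = 0.1771
Iter 9: z = -0.3555 + 0.1614i, |z|^2 = 0.1524
Iter 10: z = -0.3340 + 0.2053i, |z|^2 = 0.1537
Iter 11: z = -0.3649 + 0.1829i, |z|^2 = 0.1666
Iter 12: z = -0.3346 + 0.1865i, |z|^2 = 0.1468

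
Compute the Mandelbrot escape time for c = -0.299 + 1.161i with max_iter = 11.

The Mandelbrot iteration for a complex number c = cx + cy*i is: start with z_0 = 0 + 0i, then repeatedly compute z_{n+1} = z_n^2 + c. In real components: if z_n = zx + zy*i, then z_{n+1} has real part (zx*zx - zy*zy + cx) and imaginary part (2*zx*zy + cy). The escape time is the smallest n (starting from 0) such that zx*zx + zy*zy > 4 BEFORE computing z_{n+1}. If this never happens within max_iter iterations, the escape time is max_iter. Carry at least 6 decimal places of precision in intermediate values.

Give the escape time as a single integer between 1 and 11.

z_0 = 0 + 0i, c = -0.2990 + 1.1610i
Iter 1: z = -0.2990 + 1.1610i, |z|^2 = 1.4373
Iter 2: z = -1.5575 + 0.4667i, |z|^2 = 2.6437
Iter 3: z = 1.9090 + -0.2929i, |z|^2 = 3.7302
Iter 4: z = 3.2597 + 0.0428i, |z|^2 = 10.6273
Escaped at iteration 4

Answer: 4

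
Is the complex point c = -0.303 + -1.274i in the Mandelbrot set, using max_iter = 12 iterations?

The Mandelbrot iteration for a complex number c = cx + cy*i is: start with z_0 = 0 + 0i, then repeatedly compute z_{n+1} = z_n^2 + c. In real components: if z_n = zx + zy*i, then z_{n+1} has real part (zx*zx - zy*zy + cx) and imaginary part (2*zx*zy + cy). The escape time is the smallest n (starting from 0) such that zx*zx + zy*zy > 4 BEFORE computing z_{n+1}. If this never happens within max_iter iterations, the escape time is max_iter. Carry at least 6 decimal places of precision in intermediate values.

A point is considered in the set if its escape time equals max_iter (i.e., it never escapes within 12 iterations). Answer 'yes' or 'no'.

Answer: no

Derivation:
z_0 = 0 + 0i, c = -0.3030 + -1.2740i
Iter 1: z = -0.3030 + -1.2740i, |z|^2 = 1.7149
Iter 2: z = -1.8343 + -0.5020i, |z|^2 = 3.6165
Iter 3: z = 2.8096 + 0.5674i, |z|^2 = 8.2157
Escaped at iteration 3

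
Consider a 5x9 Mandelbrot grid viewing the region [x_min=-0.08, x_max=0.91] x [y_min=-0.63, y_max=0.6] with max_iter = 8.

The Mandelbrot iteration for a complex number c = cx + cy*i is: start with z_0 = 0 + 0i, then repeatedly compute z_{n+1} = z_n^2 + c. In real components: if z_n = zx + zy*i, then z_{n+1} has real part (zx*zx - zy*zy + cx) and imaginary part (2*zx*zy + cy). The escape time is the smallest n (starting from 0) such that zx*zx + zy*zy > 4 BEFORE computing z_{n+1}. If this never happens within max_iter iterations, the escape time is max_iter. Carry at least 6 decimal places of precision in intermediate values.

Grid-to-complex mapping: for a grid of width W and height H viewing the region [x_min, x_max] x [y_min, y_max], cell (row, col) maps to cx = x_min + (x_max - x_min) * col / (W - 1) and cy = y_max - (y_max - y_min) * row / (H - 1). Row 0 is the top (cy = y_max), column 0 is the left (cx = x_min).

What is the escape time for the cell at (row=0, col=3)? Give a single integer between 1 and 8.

z_0 = 0 + 0i, c = 0.6625 + 0.6000i
Iter 1: z = 0.6625 + 0.6000i, |z|^2 = 0.7989
Iter 2: z = 0.7414 + 1.3950i, |z|^2 = 2.4957
Iter 3: z = -0.7338 + 2.6685i, |z|^2 = 7.6595
Escaped at iteration 3

Answer: 3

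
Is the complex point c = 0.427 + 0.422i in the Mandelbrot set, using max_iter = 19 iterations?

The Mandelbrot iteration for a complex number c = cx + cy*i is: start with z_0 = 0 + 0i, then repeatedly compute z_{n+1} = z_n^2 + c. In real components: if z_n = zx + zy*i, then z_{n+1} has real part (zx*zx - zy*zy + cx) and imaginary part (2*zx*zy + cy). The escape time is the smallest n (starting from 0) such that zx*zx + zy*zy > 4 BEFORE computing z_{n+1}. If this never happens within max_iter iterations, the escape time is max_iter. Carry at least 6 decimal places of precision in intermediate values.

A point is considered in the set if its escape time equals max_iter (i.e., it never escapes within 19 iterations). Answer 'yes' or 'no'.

z_0 = 0 + 0i, c = 0.4270 + 0.4220i
Iter 1: z = 0.4270 + 0.4220i, |z|^2 = 0.3604
Iter 2: z = 0.4312 + 0.7824i, |z|^2 = 0.7981
Iter 3: z = 0.0008 + 1.0968i, |z|^2 = 1.2030
Iter 4: z = -0.7760 + 0.4238i, |z|^2 = 0.7818
Iter 5: z = 0.8495 + -0.2358i, |z|^2 = 0.7772
Iter 6: z = 1.0930 + 0.0214i, |z|^2 = 1.1952
Iter 7: z = 1.6213 + 0.4688i, |z|^2 = 2.8483
Iter 8: z = 2.8358 + 1.9421i, |z|^2 = 11.8133
Escaped at iteration 8

Answer: no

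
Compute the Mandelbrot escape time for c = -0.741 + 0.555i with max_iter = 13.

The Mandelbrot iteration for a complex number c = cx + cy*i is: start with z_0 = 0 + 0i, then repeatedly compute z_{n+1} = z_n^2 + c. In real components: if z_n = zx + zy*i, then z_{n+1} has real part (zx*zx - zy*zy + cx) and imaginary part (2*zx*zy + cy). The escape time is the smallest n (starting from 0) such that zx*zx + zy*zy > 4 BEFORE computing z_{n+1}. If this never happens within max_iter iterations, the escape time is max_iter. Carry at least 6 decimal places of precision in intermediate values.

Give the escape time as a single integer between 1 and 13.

Answer: 6

Derivation:
z_0 = 0 + 0i, c = -0.7410 + 0.5550i
Iter 1: z = -0.7410 + 0.5550i, |z|^2 = 0.8571
Iter 2: z = -0.4999 + -0.2675i, |z|^2 = 0.3215
Iter 3: z = -0.5626 + 0.8225i, |z|^2 = 0.9930
Iter 4: z = -1.1009 + -0.3705i, |z|^2 = 1.3493
Iter 5: z = 0.3338 + 1.3708i, |z|^2 = 1.9904
Iter 6: z = -2.5086 + 1.4701i, |z|^2 = 8.4541
Escaped at iteration 6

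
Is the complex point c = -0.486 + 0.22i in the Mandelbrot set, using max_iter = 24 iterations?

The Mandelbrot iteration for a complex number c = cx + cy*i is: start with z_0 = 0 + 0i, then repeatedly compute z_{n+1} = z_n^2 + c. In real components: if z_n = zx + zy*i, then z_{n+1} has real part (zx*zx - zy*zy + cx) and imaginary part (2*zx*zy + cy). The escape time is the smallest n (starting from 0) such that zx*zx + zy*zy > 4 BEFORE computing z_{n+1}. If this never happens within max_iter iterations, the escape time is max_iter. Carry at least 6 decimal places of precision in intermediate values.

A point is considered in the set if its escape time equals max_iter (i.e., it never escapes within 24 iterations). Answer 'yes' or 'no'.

z_0 = 0 + 0i, c = -0.4860 + 0.2200i
Iter 1: z = -0.4860 + 0.2200i, |z|^2 = 0.2846
Iter 2: z = -0.2982 + 0.0062i, |z|^2 = 0.0890
Iter 3: z = -0.3971 + 0.2163i, |z|^2 = 0.2045
Iter 4: z = -0.3751 + 0.0482i, |z|^2 = 0.1430
Iter 5: z = -0.3476 + 0.1838i, |z|^2 = 0.1546
Iter 6: z = -0.3990 + 0.0922i, |z|^2 = 0.1677
Iter 7: z = -0.3353 + 0.1464i, |z|^2 = 0.1339
Iter 8: z = -0.3950 + 0.1218i, |z|^2 = 0.1709
Iter 9: z = -0.3448 + 0.1238i, |z|^2 = 0.1342
Iter 10: z = -0.3824 + 0.1346i, |z|^2 = 0.1644
Iter 11: z = -0.3579 + 0.1170i, |z|^2 = 0.1418
Iter 12: z = -0.3716 + 0.1362i, |z|^2 = 0.1567
Iter 13: z = -0.3665 + 0.1187i, |z|^2 = 0.1484
Iter 14: z = -0.3658 + 0.1330i, |z|^2 = 0.1515
Iter 15: z = -0.3699 + 0.1227i, |z|^2 = 0.1519
Iter 16: z = -0.3643 + 0.1292i, |z|^2 = 0.1494
Iter 17: z = -0.3700 + 0.1259i, |z|^2 = 0.1528
Iter 18: z = -0.3649 + 0.1269i, |z|^2 = 0.1493
Iter 19: z = -0.3689 + 0.1274i, |z|^2 = 0.1523
Iter 20: z = -0.3661 + 0.1260i, |z|^2 = 0.1499
Iter 21: z = -0.3678 + 0.1277i, |z|^2 = 0.1516
Iter 22: z = -0.3670 + 0.1260i, |z|^2 = 0.1506
Iter 23: z = -0.3672 + 0.1275i, |z|^2 = 0.1511
Did not escape in 24 iterations → in set

Answer: yes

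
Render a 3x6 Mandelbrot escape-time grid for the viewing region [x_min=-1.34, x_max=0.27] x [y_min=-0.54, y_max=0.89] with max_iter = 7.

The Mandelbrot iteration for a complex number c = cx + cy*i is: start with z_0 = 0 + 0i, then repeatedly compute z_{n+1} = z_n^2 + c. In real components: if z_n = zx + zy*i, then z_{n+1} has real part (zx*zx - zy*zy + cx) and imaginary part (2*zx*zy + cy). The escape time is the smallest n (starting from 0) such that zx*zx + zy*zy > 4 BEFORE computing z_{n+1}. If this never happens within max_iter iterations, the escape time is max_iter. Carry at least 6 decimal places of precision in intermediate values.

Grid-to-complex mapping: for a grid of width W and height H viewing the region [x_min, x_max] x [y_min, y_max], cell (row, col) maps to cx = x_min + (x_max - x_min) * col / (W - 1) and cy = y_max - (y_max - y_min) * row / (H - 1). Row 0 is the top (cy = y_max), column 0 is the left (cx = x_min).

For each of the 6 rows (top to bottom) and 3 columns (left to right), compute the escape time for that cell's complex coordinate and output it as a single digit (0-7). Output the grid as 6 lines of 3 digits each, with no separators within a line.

Answer: 344
377
677
777
777
377

Derivation:
(row=0, col=0): c = -1.3400 + 0.8900i → escape time 3
(row=0, col=1): c = -0.5350 + 0.8900i → escape time 4
(row=0, col=2): c = 0.2700 + 0.8900i → escape time 4
(row=1, col=0): c = -1.3400 + 0.6040i → escape time 3
(row=1, col=1): c = -0.5350 + 0.6040i → escape time 7
(row=1, col=2): c = 0.2700 + 0.6040i → escape time 7
(row=2, col=0): c = -1.3400 + 0.3180i → escape time 6
(row=2, col=1): c = -0.5350 + 0.3180i → escape time 7
(row=2, col=2): c = 0.2700 + 0.3180i → escape time 7
(row=3, col=0): c = -1.3400 + 0.0320i → escape time 7
(row=3, col=1): c = -0.5350 + 0.0320i → escape time 7
(row=3, col=2): c = 0.2700 + 0.0320i → escape time 7
(row=4, col=0): c = -1.3400 + -0.2540i → escape time 7
(row=4, col=1): c = -0.5350 + -0.2540i → escape time 7
(row=4, col=2): c = 0.2700 + -0.2540i → escape time 7
(row=5, col=0): c = -1.3400 + -0.5400i → escape time 3
(row=5, col=1): c = -0.5350 + -0.5400i → escape time 7
(row=5, col=2): c = 0.2700 + -0.5400i → escape time 7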